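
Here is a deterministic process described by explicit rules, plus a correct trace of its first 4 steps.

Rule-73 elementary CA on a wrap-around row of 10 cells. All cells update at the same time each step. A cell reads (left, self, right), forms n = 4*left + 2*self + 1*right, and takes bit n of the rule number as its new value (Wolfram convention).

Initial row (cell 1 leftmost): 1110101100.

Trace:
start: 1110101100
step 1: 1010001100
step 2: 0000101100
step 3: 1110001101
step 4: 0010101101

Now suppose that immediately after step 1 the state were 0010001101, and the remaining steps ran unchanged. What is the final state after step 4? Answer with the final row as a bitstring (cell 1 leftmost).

0010101101

state after step 1 := 0010001101
step 2: 0000101100
step 3: 1110001101
step 4: 0010101101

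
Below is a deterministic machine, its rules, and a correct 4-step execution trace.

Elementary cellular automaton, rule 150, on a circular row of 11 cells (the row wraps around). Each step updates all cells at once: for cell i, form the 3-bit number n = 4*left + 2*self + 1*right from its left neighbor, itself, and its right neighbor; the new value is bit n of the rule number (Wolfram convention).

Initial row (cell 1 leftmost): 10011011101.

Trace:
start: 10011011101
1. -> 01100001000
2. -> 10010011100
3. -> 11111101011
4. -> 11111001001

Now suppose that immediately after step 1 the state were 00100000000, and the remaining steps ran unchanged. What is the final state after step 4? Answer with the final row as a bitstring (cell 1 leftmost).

state after step 1 := 00100000000
2. -> 01110000000
3. -> 10101000000
4. -> 10101100001

10101100001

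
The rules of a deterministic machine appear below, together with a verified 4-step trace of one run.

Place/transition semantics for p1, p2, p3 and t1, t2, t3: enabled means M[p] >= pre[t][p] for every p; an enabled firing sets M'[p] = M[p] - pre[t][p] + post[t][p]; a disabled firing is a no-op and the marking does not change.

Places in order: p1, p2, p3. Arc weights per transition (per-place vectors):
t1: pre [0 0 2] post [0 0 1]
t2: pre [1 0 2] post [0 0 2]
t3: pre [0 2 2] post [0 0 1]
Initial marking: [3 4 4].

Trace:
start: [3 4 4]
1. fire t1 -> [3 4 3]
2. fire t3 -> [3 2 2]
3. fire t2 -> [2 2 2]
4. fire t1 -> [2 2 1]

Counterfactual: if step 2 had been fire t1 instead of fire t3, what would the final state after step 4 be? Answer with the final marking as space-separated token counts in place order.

2 4 1

(re-executing from step 2 with the substitution; state before step 2: [3 4 3])
2. fire t1 -> [3 4 2]
3. fire t2 -> [2 4 2]
4. fire t1 -> [2 4 1]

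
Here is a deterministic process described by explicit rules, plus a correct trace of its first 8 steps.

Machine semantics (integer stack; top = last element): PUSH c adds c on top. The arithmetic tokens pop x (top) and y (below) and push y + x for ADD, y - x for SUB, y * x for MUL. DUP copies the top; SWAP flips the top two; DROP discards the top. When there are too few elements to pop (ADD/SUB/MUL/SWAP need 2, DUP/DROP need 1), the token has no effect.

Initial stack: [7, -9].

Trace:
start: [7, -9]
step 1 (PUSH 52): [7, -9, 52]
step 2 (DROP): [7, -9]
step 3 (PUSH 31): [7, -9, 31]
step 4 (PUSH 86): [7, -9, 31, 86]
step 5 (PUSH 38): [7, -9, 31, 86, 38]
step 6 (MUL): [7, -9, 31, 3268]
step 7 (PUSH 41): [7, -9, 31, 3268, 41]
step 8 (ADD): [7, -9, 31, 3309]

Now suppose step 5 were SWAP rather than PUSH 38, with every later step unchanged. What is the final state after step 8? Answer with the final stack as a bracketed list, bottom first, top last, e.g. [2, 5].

[7, -9, 2707]

(re-executing from step 5 with the substitution; state before step 5: [7, -9, 31, 86])
step 5 (SWAP): [7, -9, 86, 31]
step 6 (MUL): [7, -9, 2666]
step 7 (PUSH 41): [7, -9, 2666, 41]
step 8 (ADD): [7, -9, 2707]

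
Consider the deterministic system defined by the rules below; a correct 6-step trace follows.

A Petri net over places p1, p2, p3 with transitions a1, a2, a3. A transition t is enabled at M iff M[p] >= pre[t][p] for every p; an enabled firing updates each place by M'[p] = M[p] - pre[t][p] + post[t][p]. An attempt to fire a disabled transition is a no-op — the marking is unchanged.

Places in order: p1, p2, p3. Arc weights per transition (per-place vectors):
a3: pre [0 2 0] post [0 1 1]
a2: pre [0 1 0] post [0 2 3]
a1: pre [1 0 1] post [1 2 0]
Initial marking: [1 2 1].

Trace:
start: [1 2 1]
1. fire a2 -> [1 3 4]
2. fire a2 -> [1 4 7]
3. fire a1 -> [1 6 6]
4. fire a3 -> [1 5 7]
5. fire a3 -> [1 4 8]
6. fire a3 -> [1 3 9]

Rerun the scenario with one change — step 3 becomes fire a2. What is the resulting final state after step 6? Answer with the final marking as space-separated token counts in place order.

(re-executing from step 3 with the substitution; state before step 3: [1 4 7])
3. fire a2 -> [1 5 10]
4. fire a3 -> [1 4 11]
5. fire a3 -> [1 3 12]
6. fire a3 -> [1 2 13]

1 2 13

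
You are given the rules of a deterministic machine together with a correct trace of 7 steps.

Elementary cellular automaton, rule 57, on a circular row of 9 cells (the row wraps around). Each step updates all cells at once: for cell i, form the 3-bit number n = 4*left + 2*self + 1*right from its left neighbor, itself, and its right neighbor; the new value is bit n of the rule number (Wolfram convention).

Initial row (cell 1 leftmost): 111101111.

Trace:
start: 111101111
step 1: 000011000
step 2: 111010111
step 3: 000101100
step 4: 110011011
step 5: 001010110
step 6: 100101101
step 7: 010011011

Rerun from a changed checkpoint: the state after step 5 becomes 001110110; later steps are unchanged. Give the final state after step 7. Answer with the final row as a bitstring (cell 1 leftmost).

010101011

state after step 5 := 001110110
step 6: 101001101
step 7: 010101011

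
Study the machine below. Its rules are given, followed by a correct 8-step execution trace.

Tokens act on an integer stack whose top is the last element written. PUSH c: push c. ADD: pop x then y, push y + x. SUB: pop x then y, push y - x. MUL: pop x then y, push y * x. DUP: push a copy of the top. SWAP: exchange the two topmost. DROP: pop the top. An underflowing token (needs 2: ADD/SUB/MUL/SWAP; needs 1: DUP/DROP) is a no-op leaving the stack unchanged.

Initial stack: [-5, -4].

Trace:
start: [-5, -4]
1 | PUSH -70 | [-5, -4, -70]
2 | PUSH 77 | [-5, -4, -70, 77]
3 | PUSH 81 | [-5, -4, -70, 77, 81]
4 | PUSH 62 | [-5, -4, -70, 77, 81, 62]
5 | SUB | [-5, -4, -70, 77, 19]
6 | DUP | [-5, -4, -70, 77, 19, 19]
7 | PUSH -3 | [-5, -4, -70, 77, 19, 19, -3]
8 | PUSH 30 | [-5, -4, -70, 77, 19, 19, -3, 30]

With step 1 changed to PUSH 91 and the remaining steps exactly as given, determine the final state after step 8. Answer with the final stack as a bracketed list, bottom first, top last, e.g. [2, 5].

(re-executing from step 1 with the substitution; state before step 1: [-5, -4])
1 | PUSH 91 | [-5, -4, 91]
2 | PUSH 77 | [-5, -4, 91, 77]
3 | PUSH 81 | [-5, -4, 91, 77, 81]
4 | PUSH 62 | [-5, -4, 91, 77, 81, 62]
5 | SUB | [-5, -4, 91, 77, 19]
6 | DUP | [-5, -4, 91, 77, 19, 19]
7 | PUSH -3 | [-5, -4, 91, 77, 19, 19, -3]
8 | PUSH 30 | [-5, -4, 91, 77, 19, 19, -3, 30]

[-5, -4, 91, 77, 19, 19, -3, 30]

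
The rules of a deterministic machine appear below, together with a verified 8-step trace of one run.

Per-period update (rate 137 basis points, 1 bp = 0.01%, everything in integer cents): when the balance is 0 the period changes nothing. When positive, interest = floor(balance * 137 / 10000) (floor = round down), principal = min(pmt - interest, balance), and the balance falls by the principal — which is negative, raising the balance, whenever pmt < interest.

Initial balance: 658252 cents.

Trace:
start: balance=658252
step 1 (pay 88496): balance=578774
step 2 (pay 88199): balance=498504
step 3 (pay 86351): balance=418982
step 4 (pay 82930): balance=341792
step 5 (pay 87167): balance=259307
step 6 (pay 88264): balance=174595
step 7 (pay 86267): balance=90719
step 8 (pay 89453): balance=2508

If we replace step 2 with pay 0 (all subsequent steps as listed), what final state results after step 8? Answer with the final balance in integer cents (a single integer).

(re-executing from step 2 with the substitution; state before step 2: balance=578774)
step 2 (pay 0): balance=586703
step 3 (pay 86351): balance=508389
step 4 (pay 82930): balance=432423
step 5 (pay 87167): balance=351180
step 6 (pay 88264): balance=267727
step 7 (pay 86267): balance=185127
step 8 (pay 89453): balance=98210

98210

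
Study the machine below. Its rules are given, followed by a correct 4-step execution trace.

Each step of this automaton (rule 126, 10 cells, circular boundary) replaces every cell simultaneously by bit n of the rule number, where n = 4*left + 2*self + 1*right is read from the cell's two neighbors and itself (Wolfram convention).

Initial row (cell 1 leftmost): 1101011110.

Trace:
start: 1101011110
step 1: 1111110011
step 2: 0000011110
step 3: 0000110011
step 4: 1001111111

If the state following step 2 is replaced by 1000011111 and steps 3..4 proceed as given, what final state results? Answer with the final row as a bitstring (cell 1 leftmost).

state after step 2 := 1000011111
step 3: 1100110000
step 4: 1111111001

1111111001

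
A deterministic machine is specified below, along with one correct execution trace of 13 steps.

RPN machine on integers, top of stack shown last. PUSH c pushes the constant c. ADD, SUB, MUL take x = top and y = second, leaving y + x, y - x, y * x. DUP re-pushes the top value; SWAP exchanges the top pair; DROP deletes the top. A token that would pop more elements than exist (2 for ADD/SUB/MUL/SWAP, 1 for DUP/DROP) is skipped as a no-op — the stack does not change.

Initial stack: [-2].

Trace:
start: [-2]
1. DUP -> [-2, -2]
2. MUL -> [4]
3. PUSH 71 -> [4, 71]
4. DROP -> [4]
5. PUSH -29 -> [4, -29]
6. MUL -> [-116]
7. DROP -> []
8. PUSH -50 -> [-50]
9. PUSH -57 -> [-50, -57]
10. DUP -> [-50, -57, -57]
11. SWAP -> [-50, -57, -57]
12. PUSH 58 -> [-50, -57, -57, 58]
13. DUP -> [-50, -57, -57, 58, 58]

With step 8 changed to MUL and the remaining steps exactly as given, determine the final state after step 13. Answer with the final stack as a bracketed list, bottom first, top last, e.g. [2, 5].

[-57, -57, 58, 58]

(re-executing from step 8 with the substitution; state before step 8: [])
8. MUL -> []
9. PUSH -57 -> [-57]
10. DUP -> [-57, -57]
11. SWAP -> [-57, -57]
12. PUSH 58 -> [-57, -57, 58]
13. DUP -> [-57, -57, 58, 58]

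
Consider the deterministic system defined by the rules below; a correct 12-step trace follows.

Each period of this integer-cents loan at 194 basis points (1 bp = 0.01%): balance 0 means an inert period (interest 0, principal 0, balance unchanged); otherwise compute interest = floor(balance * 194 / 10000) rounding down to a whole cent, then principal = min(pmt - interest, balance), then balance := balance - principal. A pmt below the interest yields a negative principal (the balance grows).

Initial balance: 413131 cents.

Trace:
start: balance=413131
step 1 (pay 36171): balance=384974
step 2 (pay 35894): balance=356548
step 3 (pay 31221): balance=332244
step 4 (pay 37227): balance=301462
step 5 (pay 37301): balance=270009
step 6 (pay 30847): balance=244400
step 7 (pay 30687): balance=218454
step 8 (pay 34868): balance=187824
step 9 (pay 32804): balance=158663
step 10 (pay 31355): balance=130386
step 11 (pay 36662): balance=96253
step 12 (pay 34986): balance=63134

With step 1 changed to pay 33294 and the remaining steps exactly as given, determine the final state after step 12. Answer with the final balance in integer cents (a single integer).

(re-executing from step 1 with the substitution; state before step 1: balance=413131)
step 1 (pay 33294): balance=387851
step 2 (pay 35894): balance=359481
step 3 (pay 31221): balance=335233
step 4 (pay 37227): balance=304509
step 5 (pay 37301): balance=273115
step 6 (pay 30847): balance=247566
step 7 (pay 30687): balance=221681
step 8 (pay 34868): balance=191113
step 9 (pay 32804): balance=162016
step 10 (pay 31355): balance=133804
step 11 (pay 36662): balance=99737
step 12 (pay 34986): balance=66685

66685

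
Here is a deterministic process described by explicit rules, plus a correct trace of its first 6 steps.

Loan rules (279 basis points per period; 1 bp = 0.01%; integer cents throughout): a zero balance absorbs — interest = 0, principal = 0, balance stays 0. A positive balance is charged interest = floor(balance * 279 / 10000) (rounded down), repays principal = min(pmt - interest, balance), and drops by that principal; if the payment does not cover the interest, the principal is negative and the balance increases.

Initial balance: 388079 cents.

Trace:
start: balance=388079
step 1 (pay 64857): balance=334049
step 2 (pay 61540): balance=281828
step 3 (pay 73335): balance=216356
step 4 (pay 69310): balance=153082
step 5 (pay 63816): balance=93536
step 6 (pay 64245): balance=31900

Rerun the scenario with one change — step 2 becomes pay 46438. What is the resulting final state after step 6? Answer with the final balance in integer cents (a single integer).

(re-executing from step 2 with the substitution; state before step 2: balance=334049)
step 2 (pay 46438): balance=296930
step 3 (pay 73335): balance=231879
step 4 (pay 69310): balance=169038
step 5 (pay 63816): balance=109938
step 6 (pay 64245): balance=48760

48760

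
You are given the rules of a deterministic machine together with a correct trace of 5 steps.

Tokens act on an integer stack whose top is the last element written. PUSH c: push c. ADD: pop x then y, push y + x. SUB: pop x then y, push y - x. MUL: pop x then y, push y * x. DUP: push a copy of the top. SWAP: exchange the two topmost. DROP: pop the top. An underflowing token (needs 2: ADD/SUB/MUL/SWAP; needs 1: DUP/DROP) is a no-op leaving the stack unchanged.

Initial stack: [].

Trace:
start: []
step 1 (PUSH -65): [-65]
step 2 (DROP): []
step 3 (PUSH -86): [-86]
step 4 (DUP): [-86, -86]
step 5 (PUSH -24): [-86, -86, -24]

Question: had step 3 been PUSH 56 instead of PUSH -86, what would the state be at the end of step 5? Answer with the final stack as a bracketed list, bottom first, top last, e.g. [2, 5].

[56, 56, -24]

(re-executing from step 3 with the substitution; state before step 3: [])
step 3 (PUSH 56): [56]
step 4 (DUP): [56, 56]
step 5 (PUSH -24): [56, 56, -24]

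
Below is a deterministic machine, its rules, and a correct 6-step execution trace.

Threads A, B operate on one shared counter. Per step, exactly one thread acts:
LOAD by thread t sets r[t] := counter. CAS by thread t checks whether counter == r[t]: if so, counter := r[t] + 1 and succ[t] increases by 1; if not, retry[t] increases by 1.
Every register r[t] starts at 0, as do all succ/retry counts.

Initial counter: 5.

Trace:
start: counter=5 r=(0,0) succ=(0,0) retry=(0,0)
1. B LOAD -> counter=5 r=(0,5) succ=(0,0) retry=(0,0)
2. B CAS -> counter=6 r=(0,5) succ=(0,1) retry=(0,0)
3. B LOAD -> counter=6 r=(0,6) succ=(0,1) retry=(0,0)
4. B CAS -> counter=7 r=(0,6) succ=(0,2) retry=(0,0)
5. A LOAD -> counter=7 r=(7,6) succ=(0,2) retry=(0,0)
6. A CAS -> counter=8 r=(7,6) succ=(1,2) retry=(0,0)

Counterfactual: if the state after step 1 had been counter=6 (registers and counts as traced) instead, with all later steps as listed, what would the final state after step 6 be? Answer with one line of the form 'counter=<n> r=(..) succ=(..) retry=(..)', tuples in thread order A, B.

state after step 1 := counter=6 r=(0,5) succ=(0,0) retry=(0,0)
2. B CAS -> counter=6 r=(0,5) succ=(0,0) retry=(0,1)
3. B LOAD -> counter=6 r=(0,6) succ=(0,0) retry=(0,1)
4. B CAS -> counter=7 r=(0,6) succ=(0,1) retry=(0,1)
5. A LOAD -> counter=7 r=(7,6) succ=(0,1) retry=(0,1)
6. A CAS -> counter=8 r=(7,6) succ=(1,1) retry=(0,1)

counter=8 r=(7,6) succ=(1,1) retry=(0,1)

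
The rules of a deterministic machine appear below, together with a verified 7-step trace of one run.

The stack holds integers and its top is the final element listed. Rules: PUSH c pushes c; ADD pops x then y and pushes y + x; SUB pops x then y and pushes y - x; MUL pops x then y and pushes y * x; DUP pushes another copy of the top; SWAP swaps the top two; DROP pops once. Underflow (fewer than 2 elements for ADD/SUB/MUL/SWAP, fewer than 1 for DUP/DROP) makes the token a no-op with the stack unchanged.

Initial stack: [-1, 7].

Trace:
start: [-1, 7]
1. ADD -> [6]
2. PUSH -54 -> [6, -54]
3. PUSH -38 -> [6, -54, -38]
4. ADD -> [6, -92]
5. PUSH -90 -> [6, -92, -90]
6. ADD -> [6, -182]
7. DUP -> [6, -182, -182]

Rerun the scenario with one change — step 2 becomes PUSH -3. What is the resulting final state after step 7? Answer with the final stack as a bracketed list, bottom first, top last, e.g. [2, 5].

[6, -131, -131]

(re-executing from step 2 with the substitution; state before step 2: [6])
2. PUSH -3 -> [6, -3]
3. PUSH -38 -> [6, -3, -38]
4. ADD -> [6, -41]
5. PUSH -90 -> [6, -41, -90]
6. ADD -> [6, -131]
7. DUP -> [6, -131, -131]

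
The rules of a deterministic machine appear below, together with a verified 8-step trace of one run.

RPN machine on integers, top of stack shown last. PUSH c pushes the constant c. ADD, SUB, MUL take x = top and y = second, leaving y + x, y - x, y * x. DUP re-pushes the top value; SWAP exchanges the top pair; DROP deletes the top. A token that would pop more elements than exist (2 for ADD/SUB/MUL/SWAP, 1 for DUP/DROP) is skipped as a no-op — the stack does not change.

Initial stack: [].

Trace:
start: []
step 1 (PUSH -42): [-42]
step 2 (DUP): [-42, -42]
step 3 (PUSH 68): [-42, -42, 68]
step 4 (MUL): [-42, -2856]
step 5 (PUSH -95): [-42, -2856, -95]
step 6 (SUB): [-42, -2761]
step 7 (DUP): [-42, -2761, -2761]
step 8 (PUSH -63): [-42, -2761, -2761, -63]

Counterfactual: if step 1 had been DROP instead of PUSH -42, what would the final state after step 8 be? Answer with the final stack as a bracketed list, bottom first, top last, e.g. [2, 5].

[163, 163, -63]

(re-executing from step 1 with the substitution; state before step 1: [])
step 1 (DROP): []
step 2 (DUP): []
step 3 (PUSH 68): [68]
step 4 (MUL): [68]
step 5 (PUSH -95): [68, -95]
step 6 (SUB): [163]
step 7 (DUP): [163, 163]
step 8 (PUSH -63): [163, 163, -63]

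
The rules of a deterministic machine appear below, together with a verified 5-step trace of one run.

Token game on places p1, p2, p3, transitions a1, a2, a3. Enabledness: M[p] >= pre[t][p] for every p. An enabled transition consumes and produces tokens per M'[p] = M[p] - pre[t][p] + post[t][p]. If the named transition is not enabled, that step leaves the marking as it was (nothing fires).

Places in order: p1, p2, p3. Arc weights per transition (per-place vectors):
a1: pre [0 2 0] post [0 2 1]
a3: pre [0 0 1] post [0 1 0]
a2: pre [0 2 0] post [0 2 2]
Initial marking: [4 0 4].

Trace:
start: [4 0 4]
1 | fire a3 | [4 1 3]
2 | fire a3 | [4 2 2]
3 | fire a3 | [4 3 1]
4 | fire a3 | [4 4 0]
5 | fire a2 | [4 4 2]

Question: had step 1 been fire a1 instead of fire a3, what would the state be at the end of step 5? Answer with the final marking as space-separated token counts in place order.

(re-executing from step 1 with the substitution; state before step 1: [4 0 4])
1 | fire a1 | [4 0 4]
2 | fire a3 | [4 1 3]
3 | fire a3 | [4 2 2]
4 | fire a3 | [4 3 1]
5 | fire a2 | [4 3 3]

4 3 3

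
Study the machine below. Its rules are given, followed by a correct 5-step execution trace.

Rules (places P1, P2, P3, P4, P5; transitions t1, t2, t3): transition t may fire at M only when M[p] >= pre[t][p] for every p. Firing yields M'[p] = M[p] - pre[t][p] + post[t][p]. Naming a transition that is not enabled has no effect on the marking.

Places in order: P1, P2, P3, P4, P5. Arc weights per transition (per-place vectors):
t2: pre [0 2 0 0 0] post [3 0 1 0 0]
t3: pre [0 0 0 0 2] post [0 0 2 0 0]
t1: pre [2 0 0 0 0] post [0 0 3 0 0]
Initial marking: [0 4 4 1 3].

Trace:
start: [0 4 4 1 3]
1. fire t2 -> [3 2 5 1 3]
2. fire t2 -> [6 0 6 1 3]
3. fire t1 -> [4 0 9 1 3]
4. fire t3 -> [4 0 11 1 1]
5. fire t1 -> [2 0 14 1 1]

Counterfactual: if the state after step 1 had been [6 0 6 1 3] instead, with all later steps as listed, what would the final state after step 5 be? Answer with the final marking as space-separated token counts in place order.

state after step 1 := [6 0 6 1 3]
2. fire t2 -> [6 0 6 1 3]
3. fire t1 -> [4 0 9 1 3]
4. fire t3 -> [4 0 11 1 1]
5. fire t1 -> [2 0 14 1 1]

2 0 14 1 1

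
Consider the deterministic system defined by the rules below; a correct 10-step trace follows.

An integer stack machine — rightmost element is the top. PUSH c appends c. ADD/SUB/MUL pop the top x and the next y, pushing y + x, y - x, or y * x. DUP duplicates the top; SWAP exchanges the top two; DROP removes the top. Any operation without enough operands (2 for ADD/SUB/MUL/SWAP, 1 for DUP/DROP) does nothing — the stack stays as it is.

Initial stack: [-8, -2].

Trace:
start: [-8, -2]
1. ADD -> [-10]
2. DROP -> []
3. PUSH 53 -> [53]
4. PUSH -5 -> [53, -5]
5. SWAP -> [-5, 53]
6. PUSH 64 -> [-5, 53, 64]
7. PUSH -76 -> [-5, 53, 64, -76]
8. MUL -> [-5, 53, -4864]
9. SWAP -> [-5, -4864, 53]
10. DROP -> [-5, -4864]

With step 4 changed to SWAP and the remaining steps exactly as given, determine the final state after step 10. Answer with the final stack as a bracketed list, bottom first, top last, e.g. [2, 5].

(re-executing from step 4 with the substitution; state before step 4: [53])
4. SWAP -> [53]
5. SWAP -> [53]
6. PUSH 64 -> [53, 64]
7. PUSH -76 -> [53, 64, -76]
8. MUL -> [53, -4864]
9. SWAP -> [-4864, 53]
10. DROP -> [-4864]

[-4864]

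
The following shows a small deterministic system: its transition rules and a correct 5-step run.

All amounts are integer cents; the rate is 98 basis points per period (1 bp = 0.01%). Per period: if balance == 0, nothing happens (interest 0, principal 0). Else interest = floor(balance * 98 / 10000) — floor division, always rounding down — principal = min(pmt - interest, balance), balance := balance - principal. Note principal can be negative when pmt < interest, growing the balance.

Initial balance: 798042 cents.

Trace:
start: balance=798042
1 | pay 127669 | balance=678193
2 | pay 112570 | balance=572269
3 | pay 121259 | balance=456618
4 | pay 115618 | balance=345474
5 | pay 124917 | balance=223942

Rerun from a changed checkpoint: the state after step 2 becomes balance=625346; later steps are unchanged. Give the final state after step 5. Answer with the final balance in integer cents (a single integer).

state after step 2 := balance=625346
3 | pay 121259 | balance=510215
4 | pay 115618 | balance=399597
5 | pay 124917 | balance=278596

278596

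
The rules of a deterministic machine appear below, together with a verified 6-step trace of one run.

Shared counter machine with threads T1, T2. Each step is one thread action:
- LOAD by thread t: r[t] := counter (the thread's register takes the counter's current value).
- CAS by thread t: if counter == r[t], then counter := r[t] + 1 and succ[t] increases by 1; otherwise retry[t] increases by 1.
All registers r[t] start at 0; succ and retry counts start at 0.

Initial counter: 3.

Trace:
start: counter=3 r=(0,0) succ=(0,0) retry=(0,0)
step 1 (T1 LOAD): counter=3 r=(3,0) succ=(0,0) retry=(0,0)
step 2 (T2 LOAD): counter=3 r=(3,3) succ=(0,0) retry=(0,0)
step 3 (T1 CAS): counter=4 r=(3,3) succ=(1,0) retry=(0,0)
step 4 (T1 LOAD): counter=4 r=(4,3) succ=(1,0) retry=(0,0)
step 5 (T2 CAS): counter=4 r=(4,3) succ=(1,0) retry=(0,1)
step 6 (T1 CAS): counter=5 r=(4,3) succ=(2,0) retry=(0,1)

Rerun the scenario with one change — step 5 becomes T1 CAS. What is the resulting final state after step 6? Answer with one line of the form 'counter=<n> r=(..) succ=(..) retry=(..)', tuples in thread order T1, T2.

(re-executing from step 5 with the substitution; state before step 5: counter=4 r=(4,3) succ=(1,0) retry=(0,0))
step 5 (T1 CAS): counter=5 r=(4,3) succ=(2,0) retry=(0,0)
step 6 (T1 CAS): counter=5 r=(4,3) succ=(2,0) retry=(1,0)

counter=5 r=(4,3) succ=(2,0) retry=(1,0)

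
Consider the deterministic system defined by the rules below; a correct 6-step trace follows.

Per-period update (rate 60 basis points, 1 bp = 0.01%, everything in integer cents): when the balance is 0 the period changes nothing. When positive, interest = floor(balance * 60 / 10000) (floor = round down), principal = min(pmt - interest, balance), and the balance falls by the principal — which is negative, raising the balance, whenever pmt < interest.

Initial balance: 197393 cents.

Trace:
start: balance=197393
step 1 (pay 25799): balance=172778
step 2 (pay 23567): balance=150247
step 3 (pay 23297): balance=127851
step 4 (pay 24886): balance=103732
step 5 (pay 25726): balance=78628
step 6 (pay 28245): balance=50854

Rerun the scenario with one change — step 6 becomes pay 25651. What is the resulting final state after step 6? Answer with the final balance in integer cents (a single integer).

53448

(re-executing from step 6 with the substitution; state before step 6: balance=78628)
step 6 (pay 25651): balance=53448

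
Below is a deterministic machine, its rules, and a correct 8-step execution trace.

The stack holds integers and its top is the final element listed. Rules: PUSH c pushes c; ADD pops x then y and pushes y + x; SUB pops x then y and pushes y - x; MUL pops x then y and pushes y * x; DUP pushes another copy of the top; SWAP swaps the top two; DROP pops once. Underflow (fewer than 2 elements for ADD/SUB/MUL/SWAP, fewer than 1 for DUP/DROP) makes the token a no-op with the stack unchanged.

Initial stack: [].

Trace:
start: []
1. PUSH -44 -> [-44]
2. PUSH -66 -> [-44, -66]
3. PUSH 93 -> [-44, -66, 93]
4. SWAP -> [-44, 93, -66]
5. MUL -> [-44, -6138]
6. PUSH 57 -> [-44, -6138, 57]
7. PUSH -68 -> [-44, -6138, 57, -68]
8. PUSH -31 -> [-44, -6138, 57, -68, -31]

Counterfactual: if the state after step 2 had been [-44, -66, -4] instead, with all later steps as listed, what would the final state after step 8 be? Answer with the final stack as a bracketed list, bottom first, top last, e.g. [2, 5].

state after step 2 := [-44, -66, -4]
3. PUSH 93 -> [-44, -66, -4, 93]
4. SWAP -> [-44, -66, 93, -4]
5. MUL -> [-44, -66, -372]
6. PUSH 57 -> [-44, -66, -372, 57]
7. PUSH -68 -> [-44, -66, -372, 57, -68]
8. PUSH -31 -> [-44, -66, -372, 57, -68, -31]

[-44, -66, -372, 57, -68, -31]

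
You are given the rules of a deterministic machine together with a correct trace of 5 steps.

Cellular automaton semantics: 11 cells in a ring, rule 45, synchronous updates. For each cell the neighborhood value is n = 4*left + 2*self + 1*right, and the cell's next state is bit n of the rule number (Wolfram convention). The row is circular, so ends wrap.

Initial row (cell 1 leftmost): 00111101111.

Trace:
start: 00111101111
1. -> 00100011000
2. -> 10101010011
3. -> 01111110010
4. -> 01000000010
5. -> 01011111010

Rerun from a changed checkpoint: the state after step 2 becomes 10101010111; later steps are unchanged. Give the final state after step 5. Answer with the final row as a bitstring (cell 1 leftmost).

state after step 2 := 10101010111
3. -> 01111111100
4. -> 01000000001
5. -> 11011111101

11011111101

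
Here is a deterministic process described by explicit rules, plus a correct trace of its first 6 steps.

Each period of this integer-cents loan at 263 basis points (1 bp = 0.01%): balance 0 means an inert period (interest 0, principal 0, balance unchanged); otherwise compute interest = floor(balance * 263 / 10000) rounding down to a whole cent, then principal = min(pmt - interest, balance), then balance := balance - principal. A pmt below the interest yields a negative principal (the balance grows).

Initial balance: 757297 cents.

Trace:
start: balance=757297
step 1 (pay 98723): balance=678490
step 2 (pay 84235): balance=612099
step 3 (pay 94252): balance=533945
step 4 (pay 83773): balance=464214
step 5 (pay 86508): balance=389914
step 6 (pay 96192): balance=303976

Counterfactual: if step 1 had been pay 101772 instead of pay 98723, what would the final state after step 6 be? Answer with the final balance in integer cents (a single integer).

(re-executing from step 1 with the substitution; state before step 1: balance=757297)
step 1 (pay 101772): balance=675441
step 2 (pay 84235): balance=608970
step 3 (pay 94252): balance=530733
step 4 (pay 83773): balance=460918
step 5 (pay 86508): balance=386532
step 6 (pay 96192): balance=300505

300505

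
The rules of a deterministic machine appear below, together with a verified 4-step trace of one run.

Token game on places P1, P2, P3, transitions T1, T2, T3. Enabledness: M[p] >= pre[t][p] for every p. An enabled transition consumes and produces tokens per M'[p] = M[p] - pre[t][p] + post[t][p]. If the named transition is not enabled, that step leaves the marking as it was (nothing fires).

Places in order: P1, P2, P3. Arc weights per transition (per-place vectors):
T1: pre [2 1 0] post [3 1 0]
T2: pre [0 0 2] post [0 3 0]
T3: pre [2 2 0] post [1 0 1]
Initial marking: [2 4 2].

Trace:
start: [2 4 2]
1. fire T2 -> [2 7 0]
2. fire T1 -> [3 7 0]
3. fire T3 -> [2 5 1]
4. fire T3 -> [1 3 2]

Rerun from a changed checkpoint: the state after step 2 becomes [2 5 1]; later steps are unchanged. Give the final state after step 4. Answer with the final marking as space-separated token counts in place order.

1 3 2

state after step 2 := [2 5 1]
3. fire T3 -> [1 3 2]
4. fire T3 -> [1 3 2]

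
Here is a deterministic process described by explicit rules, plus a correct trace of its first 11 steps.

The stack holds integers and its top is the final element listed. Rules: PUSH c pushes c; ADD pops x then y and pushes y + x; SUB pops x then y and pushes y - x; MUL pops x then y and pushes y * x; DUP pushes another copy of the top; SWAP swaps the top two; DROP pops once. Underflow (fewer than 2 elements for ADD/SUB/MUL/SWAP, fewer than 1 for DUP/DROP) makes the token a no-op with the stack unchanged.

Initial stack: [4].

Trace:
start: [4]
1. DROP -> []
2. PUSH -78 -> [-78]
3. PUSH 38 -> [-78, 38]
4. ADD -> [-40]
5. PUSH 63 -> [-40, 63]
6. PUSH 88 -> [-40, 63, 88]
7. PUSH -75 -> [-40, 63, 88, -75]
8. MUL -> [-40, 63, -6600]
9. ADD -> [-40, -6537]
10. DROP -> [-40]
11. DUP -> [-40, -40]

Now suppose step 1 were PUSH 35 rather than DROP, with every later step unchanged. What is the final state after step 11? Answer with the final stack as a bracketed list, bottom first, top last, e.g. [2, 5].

[4, 35, -40, -40]

(re-executing from step 1 with the substitution; state before step 1: [4])
1. PUSH 35 -> [4, 35]
2. PUSH -78 -> [4, 35, -78]
3. PUSH 38 -> [4, 35, -78, 38]
4. ADD -> [4, 35, -40]
5. PUSH 63 -> [4, 35, -40, 63]
6. PUSH 88 -> [4, 35, -40, 63, 88]
7. PUSH -75 -> [4, 35, -40, 63, 88, -75]
8. MUL -> [4, 35, -40, 63, -6600]
9. ADD -> [4, 35, -40, -6537]
10. DROP -> [4, 35, -40]
11. DUP -> [4, 35, -40, -40]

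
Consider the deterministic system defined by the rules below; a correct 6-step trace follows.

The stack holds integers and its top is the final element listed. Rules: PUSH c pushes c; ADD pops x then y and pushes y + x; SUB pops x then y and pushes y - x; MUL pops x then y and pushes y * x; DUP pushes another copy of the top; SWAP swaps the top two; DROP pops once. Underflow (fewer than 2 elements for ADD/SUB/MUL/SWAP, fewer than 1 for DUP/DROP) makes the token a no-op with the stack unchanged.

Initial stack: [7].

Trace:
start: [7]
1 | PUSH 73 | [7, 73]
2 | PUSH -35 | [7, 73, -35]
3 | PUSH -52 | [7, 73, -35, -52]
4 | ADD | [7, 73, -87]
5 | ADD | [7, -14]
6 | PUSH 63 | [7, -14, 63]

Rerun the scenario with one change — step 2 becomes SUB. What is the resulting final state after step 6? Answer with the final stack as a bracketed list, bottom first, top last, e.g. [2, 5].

(re-executing from step 2 with the substitution; state before step 2: [7, 73])
2 | SUB | [-66]
3 | PUSH -52 | [-66, -52]
4 | ADD | [-118]
5 | ADD | [-118]
6 | PUSH 63 | [-118, 63]

[-118, 63]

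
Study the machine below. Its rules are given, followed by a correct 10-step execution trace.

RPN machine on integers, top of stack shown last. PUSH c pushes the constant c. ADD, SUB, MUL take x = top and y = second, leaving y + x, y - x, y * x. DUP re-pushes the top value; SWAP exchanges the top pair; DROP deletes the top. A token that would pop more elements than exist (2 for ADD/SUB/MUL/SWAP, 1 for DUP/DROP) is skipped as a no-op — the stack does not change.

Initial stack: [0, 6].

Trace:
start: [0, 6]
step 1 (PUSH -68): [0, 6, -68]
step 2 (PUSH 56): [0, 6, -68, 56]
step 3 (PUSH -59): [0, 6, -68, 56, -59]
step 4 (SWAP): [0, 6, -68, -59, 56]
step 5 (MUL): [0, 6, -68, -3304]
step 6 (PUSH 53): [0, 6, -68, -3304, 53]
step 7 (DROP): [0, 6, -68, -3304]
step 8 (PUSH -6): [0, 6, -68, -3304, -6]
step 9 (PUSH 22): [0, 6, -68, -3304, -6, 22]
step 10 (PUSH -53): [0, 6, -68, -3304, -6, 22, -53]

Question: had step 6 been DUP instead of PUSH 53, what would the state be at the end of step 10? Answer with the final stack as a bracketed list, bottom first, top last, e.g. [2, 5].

[0, 6, -68, -3304, -6, 22, -53]

(re-executing from step 6 with the substitution; state before step 6: [0, 6, -68, -3304])
step 6 (DUP): [0, 6, -68, -3304, -3304]
step 7 (DROP): [0, 6, -68, -3304]
step 8 (PUSH -6): [0, 6, -68, -3304, -6]
step 9 (PUSH 22): [0, 6, -68, -3304, -6, 22]
step 10 (PUSH -53): [0, 6, -68, -3304, -6, 22, -53]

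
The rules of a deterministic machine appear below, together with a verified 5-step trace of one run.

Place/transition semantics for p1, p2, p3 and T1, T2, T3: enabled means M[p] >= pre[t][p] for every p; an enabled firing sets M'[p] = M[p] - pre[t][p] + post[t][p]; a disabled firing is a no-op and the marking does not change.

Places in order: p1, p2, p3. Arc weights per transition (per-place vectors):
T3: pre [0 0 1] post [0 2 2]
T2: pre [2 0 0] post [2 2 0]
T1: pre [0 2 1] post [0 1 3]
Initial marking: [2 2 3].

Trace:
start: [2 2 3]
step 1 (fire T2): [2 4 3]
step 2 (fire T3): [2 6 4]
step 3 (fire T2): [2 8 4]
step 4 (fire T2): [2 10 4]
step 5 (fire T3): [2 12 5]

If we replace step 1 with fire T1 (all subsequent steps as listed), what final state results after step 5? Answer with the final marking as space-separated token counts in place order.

(re-executing from step 1 with the substitution; state before step 1: [2 2 3])
step 1 (fire T1): [2 1 5]
step 2 (fire T3): [2 3 6]
step 3 (fire T2): [2 5 6]
step 4 (fire T2): [2 7 6]
step 5 (fire T3): [2 9 7]

2 9 7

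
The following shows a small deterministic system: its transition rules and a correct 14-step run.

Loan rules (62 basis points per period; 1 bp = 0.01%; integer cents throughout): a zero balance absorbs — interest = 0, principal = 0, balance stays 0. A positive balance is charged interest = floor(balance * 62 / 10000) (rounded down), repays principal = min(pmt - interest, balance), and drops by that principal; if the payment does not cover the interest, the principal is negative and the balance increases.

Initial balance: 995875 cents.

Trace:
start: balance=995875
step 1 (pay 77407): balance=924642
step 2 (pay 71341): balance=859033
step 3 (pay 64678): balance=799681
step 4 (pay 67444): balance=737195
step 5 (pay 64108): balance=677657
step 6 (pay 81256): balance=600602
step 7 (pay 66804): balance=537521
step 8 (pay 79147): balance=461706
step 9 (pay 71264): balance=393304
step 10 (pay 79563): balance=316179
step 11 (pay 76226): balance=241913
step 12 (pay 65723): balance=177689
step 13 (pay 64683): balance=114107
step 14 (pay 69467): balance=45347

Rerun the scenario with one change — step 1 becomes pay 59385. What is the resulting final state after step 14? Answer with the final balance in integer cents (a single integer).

64877

(re-executing from step 1 with the substitution; state before step 1: balance=995875)
step 1 (pay 59385): balance=942664
step 2 (pay 71341): balance=877167
step 3 (pay 64678): balance=817927
step 4 (pay 67444): balance=755554
step 5 (pay 64108): balance=696130
step 6 (pay 81256): balance=619190
step 7 (pay 66804): balance=556224
step 8 (pay 79147): balance=480525
step 9 (pay 71264): balance=412240
step 10 (pay 79563): balance=335232
step 11 (pay 76226): balance=261084
step 12 (pay 65723): balance=196979
step 13 (pay 64683): balance=133517
step 14 (pay 69467): balance=64877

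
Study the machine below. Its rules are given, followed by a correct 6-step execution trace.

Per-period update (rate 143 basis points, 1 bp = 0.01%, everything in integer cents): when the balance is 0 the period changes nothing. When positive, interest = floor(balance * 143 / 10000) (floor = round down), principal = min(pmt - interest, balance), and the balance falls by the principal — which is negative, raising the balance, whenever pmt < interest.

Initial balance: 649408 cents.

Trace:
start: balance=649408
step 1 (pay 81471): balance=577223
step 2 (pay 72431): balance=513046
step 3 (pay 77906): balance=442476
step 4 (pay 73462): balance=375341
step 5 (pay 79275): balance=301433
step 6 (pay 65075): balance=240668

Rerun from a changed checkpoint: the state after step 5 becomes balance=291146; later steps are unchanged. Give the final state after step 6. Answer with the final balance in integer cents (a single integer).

state after step 5 := balance=291146
step 6 (pay 65075): balance=230234

230234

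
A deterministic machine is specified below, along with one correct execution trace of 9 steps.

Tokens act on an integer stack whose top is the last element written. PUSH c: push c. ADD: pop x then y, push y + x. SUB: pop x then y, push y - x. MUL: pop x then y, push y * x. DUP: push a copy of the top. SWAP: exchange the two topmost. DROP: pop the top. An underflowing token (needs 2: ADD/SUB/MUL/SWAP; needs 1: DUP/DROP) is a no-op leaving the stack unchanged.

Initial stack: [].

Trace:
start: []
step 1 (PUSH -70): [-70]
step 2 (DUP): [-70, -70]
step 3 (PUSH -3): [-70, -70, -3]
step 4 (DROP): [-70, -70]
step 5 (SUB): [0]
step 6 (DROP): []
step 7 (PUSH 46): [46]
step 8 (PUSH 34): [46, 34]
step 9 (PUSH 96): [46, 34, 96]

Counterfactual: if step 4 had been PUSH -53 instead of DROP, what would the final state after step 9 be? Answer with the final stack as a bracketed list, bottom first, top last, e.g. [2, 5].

(re-executing from step 4 with the substitution; state before step 4: [-70, -70, -3])
step 4 (PUSH -53): [-70, -70, -3, -53]
step 5 (SUB): [-70, -70, 50]
step 6 (DROP): [-70, -70]
step 7 (PUSH 46): [-70, -70, 46]
step 8 (PUSH 34): [-70, -70, 46, 34]
step 9 (PUSH 96): [-70, -70, 46, 34, 96]

[-70, -70, 46, 34, 96]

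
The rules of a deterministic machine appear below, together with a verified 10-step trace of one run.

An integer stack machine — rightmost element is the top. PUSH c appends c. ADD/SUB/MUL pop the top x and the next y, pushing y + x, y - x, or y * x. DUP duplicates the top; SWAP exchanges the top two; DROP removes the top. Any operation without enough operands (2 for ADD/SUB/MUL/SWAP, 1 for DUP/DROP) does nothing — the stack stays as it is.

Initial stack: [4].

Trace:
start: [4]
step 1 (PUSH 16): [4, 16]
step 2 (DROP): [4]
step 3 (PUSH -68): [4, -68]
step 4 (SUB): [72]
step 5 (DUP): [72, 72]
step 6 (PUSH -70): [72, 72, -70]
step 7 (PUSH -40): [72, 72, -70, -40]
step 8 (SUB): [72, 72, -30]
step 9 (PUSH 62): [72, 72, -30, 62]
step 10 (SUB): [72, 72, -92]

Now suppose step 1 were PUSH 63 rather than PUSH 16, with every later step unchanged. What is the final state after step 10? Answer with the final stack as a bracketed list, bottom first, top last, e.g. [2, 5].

(re-executing from step 1 with the substitution; state before step 1: [4])
step 1 (PUSH 63): [4, 63]
step 2 (DROP): [4]
step 3 (PUSH -68): [4, -68]
step 4 (SUB): [72]
step 5 (DUP): [72, 72]
step 6 (PUSH -70): [72, 72, -70]
step 7 (PUSH -40): [72, 72, -70, -40]
step 8 (SUB): [72, 72, -30]
step 9 (PUSH 62): [72, 72, -30, 62]
step 10 (SUB): [72, 72, -92]

[72, 72, -92]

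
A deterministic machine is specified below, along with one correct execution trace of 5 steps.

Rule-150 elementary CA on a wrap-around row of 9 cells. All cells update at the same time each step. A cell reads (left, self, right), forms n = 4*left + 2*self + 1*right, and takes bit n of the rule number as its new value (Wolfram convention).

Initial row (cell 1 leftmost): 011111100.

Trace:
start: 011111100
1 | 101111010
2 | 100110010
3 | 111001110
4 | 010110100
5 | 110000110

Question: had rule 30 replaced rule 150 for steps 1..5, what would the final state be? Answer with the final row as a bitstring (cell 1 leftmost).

(re-executing steps 1..5 under rule 30; state before step 1: 011111100)
1 | 110000010
2 | 101000110
3 | 101101100
4 | 101001011
5 | 001111010

001111010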